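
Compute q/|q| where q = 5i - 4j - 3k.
0.7071i - 0.5657j - 0.4243k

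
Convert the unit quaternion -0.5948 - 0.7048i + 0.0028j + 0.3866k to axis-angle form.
axis = (-0.8768, 0.0035, 0.4809), θ = 253°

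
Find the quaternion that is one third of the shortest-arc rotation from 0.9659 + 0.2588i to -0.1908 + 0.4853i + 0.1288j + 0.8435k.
0.9107 - 0.0155i - 0.0623j - 0.4081k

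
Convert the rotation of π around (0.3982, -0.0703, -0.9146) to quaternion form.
0.3982i - 0.0703j - 0.9146k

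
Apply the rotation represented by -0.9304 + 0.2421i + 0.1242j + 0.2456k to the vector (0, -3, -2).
(-1.327, -3.309, -0.535)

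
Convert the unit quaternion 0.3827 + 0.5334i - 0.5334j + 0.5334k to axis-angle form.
axis = (√3/3, -√3/3, √3/3), θ = 3π/4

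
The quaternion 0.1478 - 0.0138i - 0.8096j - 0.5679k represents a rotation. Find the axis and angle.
axis = (-0.014, -0.8186, -0.5742), θ = 163°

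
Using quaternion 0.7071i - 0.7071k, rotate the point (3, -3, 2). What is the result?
(-2, 3, -3)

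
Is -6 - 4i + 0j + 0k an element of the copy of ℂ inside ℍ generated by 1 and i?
Yes. The quaternion -6 - 4i has j- and k-coefficients y = z = 0, so it lies in the complex subalgebra spanned by 1 and i.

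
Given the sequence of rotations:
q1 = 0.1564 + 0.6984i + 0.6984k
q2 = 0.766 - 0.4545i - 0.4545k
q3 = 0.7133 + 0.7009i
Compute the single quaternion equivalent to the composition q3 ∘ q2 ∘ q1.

q2 · q1 = 0.7546 + 0.4639i + 0.4639k
q3 · q2 · q1 = 0.2131 + 0.8598i - 0.3251j + 0.3309k
0.2131 + 0.8598i - 0.3251j + 0.3309k


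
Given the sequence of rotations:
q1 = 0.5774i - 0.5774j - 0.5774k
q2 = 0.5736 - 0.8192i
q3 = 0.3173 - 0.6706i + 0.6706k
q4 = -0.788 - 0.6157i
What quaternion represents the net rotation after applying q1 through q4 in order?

q2 · q1 = 0.473 + 0.3312i - 0.8042j + 0.1418k
q3 · q2 · q1 = 0.2771 + 0.3272i + 0.062j + 0.9015k
q4 · q3 · q2 · q1 = -0.0169 - 0.4284i + 0.5062j - 0.7486k
-0.0169 - 0.4284i + 0.5062j - 0.7486k


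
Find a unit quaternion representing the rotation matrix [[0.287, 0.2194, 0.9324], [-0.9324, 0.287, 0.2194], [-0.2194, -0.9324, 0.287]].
0.6821 - 0.4222i + 0.4222j - 0.4222k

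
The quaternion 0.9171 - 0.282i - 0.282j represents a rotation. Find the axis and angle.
axis = (-√2/2, -√2/2, 0), θ = 47°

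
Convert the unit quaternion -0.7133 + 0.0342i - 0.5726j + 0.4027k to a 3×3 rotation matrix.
[[0.0199, 0.5353, 0.8444], [-0.6137, 0.6733, -0.4124], [-0.7893, -0.51, 0.3419]]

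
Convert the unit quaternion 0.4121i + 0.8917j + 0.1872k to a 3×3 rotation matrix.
[[-0.6603, 0.7349, 0.1543], [0.7349, 0.5903, 0.3339], [0.1543, 0.3339, -0.9299]]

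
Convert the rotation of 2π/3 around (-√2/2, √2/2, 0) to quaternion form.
0.5 - 0.6124i + 0.6124j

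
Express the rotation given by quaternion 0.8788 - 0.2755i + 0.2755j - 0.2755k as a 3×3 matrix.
[[0.6964, 0.3324, 0.636], [-0.636, 0.6964, 0.3324], [-0.3324, -0.636, 0.6964]]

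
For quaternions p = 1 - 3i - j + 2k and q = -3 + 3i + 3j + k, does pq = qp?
No: pq = 7 + 5i + 15j - 11k ≠ 7 + 19i - 3j + k = qp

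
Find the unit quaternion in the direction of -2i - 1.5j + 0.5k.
-0.7845i - 0.5883j + 0.1961k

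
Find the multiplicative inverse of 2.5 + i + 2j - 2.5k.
0.1429 - 0.0571i - 0.1143j + 0.1429k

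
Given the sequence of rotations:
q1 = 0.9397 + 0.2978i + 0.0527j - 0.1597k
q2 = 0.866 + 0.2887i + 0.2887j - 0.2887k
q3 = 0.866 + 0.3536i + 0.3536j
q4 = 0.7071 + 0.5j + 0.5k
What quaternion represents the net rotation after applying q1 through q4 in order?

q2 · q1 = 0.6665 + 0.4983i + 0.2771j - 0.4804k
q3 · q2 · q1 = 0.303 + 0.4973i + 0.6455j - 0.4942k
q4 · q3 · q2 · q1 = 0.1386 - 0.2182i + 0.8566j - 0.4466k
0.1386 - 0.2182i + 0.8566j - 0.4466k


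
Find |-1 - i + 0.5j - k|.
1.803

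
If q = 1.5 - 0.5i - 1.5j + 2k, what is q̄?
1.5 + 0.5i + 1.5j - 2k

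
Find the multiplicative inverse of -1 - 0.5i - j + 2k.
-0.16 + 0.08i + 0.16j - 0.32k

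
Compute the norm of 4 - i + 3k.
√26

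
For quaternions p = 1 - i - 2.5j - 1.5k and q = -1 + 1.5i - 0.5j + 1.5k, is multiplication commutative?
No: pq = 1.5 - 2i + 1.25j + 7.25k ≠ 1.5 + 7i + 2.75j - 1.25k = qp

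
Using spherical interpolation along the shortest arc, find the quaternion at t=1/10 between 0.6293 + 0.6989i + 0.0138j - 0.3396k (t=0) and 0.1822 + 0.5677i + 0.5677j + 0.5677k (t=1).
0.6214 + 0.7379i + 0.0873j - 0.2483k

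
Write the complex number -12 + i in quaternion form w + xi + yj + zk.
-12 + i + 0j + 0k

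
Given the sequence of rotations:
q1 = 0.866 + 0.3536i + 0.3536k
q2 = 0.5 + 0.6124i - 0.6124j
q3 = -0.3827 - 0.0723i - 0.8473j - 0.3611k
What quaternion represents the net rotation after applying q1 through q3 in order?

q2 · q1 = 0.2165 + 0.4906i - 0.7469j + 0.3933k
q3 · q2 · q1 = -0.5382 - 0.8064i - 0.0463j + 0.241k
-0.5382 - 0.8064i - 0.0463j + 0.241k


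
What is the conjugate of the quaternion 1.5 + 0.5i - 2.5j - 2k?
1.5 - 0.5i + 2.5j + 2k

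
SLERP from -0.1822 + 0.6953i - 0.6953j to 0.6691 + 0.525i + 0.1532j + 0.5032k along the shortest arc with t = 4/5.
0.5637 + 0.6816i - 0.0575j + 0.463k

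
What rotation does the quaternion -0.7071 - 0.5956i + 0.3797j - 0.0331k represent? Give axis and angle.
axis = (-0.8423, 0.537, -0.0468), θ = 3π/2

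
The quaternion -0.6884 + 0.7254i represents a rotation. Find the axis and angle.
axis = (1, 0, 0), θ = 267°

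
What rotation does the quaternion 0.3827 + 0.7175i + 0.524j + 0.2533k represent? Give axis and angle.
axis = (0.7766, 0.5672, 0.2742), θ = 3π/4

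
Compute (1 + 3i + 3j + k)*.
1 - 3i - 3j - k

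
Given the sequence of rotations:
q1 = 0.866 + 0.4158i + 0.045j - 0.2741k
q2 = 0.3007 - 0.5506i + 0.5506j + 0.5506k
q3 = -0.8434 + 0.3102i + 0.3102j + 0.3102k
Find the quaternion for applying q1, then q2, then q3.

q2 · q1 = 0.6155 - 0.5275i + 0.5684j + 0.1407k
q3 · q2 · q1 = -0.5754 + 0.5031i - 0.4957j + 0.4122k
-0.5754 + 0.5031i - 0.4957j + 0.4122k


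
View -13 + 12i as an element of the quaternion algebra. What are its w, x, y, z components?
-13 + 12i + 0j + 0k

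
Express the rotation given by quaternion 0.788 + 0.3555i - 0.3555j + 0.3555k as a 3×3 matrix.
[[0.4945, -0.813, -0.3075], [0.3075, 0.4945, -0.813], [0.813, 0.3075, 0.4945]]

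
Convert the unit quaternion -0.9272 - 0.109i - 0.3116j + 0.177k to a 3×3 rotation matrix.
[[0.7432, 0.3962, 0.5392], [-0.2603, 0.9136, -0.3124], [-0.6164, 0.0918, 0.782]]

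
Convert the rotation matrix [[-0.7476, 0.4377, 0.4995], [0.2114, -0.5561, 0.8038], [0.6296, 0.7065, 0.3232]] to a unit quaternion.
-0.0698 + 0.3483i + 0.4659j + 0.8104k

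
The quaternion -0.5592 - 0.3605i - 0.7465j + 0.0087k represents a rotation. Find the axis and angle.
axis = (-0.4348, -0.9004, 0.0105), θ = 248°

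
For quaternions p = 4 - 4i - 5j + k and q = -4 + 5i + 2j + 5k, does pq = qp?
No: pq = 9 + 9i + 53j + 33k ≠ 9 + 63i + 3j - k = qp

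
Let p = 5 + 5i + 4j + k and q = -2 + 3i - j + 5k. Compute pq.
-26 + 26i - 35j + 6k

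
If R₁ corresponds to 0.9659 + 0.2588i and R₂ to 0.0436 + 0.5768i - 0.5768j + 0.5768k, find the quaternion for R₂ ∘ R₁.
-0.1072 + 0.5684i - 0.4079j + 0.7064k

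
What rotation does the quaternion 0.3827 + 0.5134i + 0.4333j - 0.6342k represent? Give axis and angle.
axis = (0.5557, 0.469, -0.6865), θ = 3π/4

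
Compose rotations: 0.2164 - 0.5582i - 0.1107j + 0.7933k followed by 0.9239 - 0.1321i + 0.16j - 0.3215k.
0.399 - 0.453i + 0.2166j + 0.7673k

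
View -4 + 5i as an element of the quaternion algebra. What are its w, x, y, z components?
-4 + 5i + 0j + 0k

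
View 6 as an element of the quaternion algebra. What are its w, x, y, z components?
6 + 0i + 0j + 0k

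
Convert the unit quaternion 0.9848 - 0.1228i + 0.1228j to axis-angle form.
axis = (-√2/2, √2/2, 0), θ = 20°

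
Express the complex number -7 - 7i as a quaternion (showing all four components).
-7 - 7i + 0j + 0k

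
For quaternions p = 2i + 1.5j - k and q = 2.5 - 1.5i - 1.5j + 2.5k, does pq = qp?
No: pq = 7.75 + 7.25i + 0.25j - 3.25k ≠ 7.75 + 2.75i + 7.25j - 1.75k = qp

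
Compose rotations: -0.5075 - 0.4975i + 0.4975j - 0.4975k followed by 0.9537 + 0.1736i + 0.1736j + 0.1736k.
-0.3976 - 0.7353i + 0.3864j - 0.3898k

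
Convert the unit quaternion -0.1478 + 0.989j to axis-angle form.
axis = (0, 1, 0), θ = 197°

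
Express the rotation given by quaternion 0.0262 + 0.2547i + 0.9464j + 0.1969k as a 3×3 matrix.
[[-0.8689, 0.4718, 0.1499], [0.4924, 0.7927, 0.3593], [0.0507, 0.386, -0.9211]]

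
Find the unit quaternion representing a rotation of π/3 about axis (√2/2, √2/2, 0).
0.866 + 0.3536i + 0.3536j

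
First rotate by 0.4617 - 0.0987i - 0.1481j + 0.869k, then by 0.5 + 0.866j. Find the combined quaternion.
0.3591 + 0.7032i + 0.3258j + 0.52k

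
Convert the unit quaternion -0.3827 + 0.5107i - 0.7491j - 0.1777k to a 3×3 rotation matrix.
[[-0.1855, -0.9011, 0.3919], [-0.6291, 0.4152, 0.6571], [-0.7549, -0.1247, -0.6439]]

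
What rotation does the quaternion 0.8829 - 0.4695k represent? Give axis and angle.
axis = (0, 0, -1), θ = 56°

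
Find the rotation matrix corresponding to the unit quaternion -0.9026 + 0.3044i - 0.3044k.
[[0.8147, -0.5495, -0.1853], [0.5495, 0.6294, 0.5495], [-0.1853, -0.5495, 0.8147]]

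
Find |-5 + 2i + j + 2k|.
√34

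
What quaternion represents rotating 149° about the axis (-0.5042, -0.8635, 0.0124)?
0.2672 - 0.4859i - 0.8321j + 0.0119k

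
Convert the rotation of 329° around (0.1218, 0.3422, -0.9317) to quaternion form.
-0.9636 + 0.0325i + 0.0914j - 0.249k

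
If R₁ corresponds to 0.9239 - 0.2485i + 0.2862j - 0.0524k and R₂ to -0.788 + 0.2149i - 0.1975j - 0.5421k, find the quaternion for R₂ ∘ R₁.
-0.6465 + 0.5599i - 0.262j - 0.4471k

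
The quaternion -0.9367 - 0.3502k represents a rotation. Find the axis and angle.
axis = (0, 0, -1), θ = 319°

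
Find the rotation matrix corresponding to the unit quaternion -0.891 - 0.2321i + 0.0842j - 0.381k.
[[0.6955, -0.718, 0.0268], [0.6399, 0.6019, -0.4778], [0.3269, 0.3494, 0.8781]]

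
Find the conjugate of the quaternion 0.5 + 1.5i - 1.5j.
0.5 - 1.5i + 1.5j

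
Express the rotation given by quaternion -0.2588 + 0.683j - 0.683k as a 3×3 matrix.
[[-0.866, -0.3535, -0.3535], [0.3535, 0.067, -0.933], [0.3535, -0.933, 0.067]]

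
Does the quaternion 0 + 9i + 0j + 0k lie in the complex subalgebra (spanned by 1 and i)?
Yes. The quaternion 9i has j- and k-coefficients y = z = 0, so it lies in the complex subalgebra spanned by 1 and i.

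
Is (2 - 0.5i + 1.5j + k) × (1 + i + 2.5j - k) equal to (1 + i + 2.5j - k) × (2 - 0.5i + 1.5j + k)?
No: pq = -0.25 - 2.5i + 7j - 3.75k ≠ -0.25 + 5.5i + 6j + 1.75k = qp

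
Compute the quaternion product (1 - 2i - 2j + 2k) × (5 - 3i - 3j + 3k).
-13 - 13i - 13j + 13k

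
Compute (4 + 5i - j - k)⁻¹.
0.093 - 0.1163i + 0.0233j + 0.0233k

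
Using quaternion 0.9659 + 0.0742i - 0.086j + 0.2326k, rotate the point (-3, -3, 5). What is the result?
(-1.903, -4.869, 3.959)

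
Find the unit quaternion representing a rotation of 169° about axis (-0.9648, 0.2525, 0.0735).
0.0958 - 0.9604i + 0.2513j + 0.0732k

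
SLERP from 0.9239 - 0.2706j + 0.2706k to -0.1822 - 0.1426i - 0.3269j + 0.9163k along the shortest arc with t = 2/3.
0.2735 - 0.1164i - 0.3904j + 0.8713k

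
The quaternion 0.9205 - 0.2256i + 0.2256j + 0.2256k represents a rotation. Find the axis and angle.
axis = (-√3/3, √3/3, √3/3), θ = 46°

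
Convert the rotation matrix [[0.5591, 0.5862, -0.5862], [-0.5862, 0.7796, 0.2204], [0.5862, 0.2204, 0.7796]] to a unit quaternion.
0.8829 - 0.332j - 0.332k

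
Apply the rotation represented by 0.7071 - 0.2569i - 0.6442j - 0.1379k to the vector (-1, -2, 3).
(-3.705, -0.173, -0.497)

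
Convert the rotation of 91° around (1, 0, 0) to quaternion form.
0.7009 + 0.7133i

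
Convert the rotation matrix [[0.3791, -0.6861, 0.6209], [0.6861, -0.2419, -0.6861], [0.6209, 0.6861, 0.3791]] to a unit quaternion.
0.6157 + 0.5572i + 0.5572k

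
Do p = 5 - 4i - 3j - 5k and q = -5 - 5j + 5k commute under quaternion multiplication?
No: pq = -15 - 20i + 10j + 70k ≠ -15 + 60i - 30j + 30k = qp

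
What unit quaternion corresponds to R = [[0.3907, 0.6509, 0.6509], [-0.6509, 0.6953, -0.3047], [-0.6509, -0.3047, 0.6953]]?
0.8339 + 0.3903j - 0.3903k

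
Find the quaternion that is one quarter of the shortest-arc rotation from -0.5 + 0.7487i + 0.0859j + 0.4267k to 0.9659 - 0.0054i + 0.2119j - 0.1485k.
-0.6906 + 0.609i + 0.0072j + 0.39k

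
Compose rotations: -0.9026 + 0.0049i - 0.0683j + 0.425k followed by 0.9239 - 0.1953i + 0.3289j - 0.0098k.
-0.8063 + 0.3199i - 0.277j + 0.4132k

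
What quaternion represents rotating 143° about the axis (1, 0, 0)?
0.3173 + 0.9483i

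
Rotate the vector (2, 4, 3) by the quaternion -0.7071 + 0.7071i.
(2, 3, -4)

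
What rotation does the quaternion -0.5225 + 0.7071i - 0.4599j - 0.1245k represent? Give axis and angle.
axis = (0.8293, -0.5394, -0.146), θ = 243°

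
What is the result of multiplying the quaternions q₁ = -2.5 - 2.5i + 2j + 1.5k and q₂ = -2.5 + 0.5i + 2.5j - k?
4 - 0.75i - 13j - 8.5k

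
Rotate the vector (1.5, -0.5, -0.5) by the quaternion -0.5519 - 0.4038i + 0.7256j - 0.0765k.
(0.608, -0.805, 1.316)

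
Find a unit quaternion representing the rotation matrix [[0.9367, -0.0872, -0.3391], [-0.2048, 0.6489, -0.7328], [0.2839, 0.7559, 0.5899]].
0.891 + 0.4177i - 0.1748j - 0.033k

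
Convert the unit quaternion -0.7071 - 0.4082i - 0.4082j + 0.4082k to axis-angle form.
axis = (-√3/3, -√3/3, √3/3), θ = 3π/2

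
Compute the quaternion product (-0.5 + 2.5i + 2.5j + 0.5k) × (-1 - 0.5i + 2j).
-3.25 - 3.25i - 3.75j + 5.75k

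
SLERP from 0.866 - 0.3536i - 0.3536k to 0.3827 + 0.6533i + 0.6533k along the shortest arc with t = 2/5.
0.454 - 0.6301i - 0.6301k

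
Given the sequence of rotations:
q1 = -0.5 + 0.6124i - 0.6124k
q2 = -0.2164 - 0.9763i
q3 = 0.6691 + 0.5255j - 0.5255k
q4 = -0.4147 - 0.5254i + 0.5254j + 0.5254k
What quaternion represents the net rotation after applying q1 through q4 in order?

q2 · q1 = 0.7061 + 0.3556i - 0.5979j + 0.1325k
q3 · q2 · q1 = 0.8563 - 0.0066i - 0.2159j - 0.4693k
q4 · q3 · q2 · q1 = 0.0014 - 0.5803i + 0.2894j + 0.7614k
0.0014 - 0.5803i + 0.2894j + 0.7614k


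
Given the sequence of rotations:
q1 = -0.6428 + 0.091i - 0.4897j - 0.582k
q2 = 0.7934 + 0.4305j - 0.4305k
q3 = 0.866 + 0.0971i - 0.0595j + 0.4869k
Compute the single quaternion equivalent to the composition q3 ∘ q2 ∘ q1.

q2 · q1 = -0.5497 - 0.3892i - 0.7044j - 0.2242k
q3 · q2 · q1 = -0.371 - 0.0341i - 0.745j - 0.5534k
-0.371 - 0.0341i - 0.745j - 0.5534k


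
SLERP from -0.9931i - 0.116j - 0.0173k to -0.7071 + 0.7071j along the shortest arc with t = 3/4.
0.6375 - 0.3623i - 0.6799j - 0.0063k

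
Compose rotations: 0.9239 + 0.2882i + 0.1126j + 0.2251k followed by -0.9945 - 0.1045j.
-0.9071 - 0.3101i - 0.2085j - 0.1937k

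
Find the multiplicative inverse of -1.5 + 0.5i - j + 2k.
-0.2 - 0.0667i + 0.1333j - 0.2667k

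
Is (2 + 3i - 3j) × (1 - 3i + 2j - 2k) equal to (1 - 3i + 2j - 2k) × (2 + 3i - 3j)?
No: pq = 17 + 3i + 7j - 7k ≠ 17 - 9i - 5j - k = qp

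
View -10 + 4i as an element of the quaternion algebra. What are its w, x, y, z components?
-10 + 4i + 0j + 0k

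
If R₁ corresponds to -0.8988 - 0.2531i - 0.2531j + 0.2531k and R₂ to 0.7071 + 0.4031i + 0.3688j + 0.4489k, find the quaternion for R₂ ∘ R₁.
-0.5538 - 0.3343i - 0.7261j - 0.2332k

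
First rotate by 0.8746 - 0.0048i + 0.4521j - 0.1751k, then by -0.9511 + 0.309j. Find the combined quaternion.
-0.9715 - 0.0495i - 0.1597j + 0.168k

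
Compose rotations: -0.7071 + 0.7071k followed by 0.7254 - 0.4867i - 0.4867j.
-0.5129 + 0.6883j + 0.5129k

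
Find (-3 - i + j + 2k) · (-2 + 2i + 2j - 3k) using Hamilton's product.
12 - 11i - 7j + k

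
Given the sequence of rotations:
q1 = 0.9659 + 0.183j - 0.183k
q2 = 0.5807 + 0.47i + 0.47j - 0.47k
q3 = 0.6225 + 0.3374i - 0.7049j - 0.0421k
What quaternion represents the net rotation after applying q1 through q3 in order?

q2 · q1 = 0.3889 + 0.454i + 0.6463j - 0.4742k
q3 · q2 · q1 = 0.5245 + 0.7753i + 0.2691j + 0.2265k
0.5245 + 0.7753i + 0.2691j + 0.2265k


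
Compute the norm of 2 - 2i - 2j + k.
√13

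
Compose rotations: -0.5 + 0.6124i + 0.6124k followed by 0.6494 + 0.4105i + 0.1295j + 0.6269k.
-0.96 + 0.2717i + 0.0678j + 0.0049k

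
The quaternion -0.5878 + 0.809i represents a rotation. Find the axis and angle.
axis = (1, 0, 0), θ = 252°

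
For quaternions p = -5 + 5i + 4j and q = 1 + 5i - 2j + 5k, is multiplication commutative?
No: pq = -22 - 11j - 55k ≠ -22 - 40i + 39j + 5k = qp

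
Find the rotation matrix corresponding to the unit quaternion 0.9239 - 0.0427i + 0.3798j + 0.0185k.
[[0.7108, -0.0666, 0.7002], [0.0017, 0.9957, 0.093], [-0.7034, -0.0648, 0.7079]]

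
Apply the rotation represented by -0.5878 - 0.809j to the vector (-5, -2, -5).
(-3.21, -2, 6.3)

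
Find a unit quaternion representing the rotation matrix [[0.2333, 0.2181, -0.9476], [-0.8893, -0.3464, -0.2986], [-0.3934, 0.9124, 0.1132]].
0.5 + 0.6055i - 0.2771j - 0.5537k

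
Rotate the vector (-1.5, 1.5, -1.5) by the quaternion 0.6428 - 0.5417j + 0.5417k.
(0.261, 0.455, -2.545)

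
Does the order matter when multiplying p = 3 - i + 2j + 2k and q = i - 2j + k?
Yes: pq = 3 + 9i - 3j + 3k ≠ 3 - 3i - 9j + 3k = qp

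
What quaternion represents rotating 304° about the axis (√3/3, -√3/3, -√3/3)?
-0.8829 + 0.271i - 0.271j - 0.271k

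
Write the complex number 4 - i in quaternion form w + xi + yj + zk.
4 - i + 0j + 0k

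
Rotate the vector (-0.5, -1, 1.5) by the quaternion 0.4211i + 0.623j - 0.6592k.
(-1.035, -1.271, 0.903)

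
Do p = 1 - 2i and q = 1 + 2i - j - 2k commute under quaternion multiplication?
No: pq = 5 - 5j ≠ 5 + 3j - 4k = qp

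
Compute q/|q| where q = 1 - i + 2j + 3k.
0.2582 - 0.2582i + 0.5164j + 0.7746k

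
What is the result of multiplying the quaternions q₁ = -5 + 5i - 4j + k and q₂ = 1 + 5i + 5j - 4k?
-6 - 9i - 4j + 66k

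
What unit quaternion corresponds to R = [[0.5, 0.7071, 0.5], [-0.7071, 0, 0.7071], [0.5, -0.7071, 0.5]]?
0.7071 - 0.5i - 0.5k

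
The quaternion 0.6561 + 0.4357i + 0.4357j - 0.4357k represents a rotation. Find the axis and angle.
axis = (√3/3, √3/3, -√3/3), θ = 98°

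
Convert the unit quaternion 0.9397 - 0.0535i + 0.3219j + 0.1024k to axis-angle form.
axis = (-0.1564, 0.9412, 0.2994), θ = 40°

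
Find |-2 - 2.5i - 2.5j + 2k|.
4.528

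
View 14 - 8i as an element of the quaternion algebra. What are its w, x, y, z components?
14 - 8i + 0j + 0k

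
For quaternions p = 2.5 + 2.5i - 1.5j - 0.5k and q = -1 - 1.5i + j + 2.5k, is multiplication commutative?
No: pq = 4 - 9.5i - 1.5j + 7k ≠ 4 - 3i + 9.5j + 6.5k = qp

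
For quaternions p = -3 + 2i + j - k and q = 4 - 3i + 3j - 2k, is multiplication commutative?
No: pq = -11 + 18i + 2j + 11k ≠ -11 + 16i - 12j - 7k = qp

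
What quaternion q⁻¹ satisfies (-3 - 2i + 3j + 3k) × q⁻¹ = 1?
-0.0968 + 0.0645i - 0.0968j - 0.0968k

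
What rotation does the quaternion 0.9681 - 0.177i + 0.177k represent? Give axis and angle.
axis = (-√2/2, 0, √2/2), θ = 29°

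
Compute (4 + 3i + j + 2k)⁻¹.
0.1333 - 0.1i - 0.0333j - 0.0667k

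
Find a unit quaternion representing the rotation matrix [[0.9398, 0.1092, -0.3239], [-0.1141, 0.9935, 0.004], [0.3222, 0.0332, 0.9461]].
0.9848 + 0.0074i - 0.164j - 0.0567k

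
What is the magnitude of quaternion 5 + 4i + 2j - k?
√46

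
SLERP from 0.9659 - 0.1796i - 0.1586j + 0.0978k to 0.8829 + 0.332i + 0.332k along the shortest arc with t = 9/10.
0.9065 + 0.2832i - 0.0168j + 0.3127k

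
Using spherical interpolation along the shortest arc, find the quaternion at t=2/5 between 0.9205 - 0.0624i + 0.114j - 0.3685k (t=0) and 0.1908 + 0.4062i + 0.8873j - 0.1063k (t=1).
0.764 + 0.1622i + 0.5356j - 0.3211k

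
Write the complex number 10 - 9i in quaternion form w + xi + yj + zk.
10 - 9i + 0j + 0k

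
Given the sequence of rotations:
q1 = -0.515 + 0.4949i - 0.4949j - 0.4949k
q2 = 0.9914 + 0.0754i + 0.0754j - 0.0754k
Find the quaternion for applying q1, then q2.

q2 · q1 = -0.5479 + 0.3772i - 0.5295j - 0.5264k
-0.5479 + 0.3772i - 0.5295j - 0.5264k


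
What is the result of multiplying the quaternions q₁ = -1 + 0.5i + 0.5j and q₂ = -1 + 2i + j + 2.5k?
-0.5 - 1.25i - 2.75j - 3k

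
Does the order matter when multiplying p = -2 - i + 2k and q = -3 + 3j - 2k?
Yes: pq = 10 - 3i - 8j - 5k ≠ 10 + 9i - 4j + k = qp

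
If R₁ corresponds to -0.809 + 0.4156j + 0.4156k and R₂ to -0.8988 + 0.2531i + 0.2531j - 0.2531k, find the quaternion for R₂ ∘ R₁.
0.7271 + 0.0056i - 0.6835j - 0.0636k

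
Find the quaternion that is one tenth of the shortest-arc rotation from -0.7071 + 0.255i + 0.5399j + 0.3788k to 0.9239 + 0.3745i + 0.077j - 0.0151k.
-0.7698 + 0.193i + 0.4942j + 0.355k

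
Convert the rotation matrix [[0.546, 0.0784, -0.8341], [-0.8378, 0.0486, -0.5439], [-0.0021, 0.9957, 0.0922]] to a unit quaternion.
0.6494 + 0.5927i - 0.3203j - 0.3527k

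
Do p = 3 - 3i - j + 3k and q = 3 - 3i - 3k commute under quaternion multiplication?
No: pq = 9 - 15i - 21j - 3k ≠ 9 - 21i + 15j + 3k = qp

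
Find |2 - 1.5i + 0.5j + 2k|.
3.24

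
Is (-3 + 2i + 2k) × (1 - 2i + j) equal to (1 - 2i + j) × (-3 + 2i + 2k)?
No: pq = 1 + 6i - 7j + 4k ≠ 1 + 10i + j = qp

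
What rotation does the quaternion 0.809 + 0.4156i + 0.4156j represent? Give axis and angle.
axis = (√2/2, √2/2, 0), θ = 72°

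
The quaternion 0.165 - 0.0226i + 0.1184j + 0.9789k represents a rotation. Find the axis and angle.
axis = (-0.0229, 0.12, 0.9925), θ = 161°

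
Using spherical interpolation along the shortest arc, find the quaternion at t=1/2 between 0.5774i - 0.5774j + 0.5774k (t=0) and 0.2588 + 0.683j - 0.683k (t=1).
-0.1368 + 0.3053i - 0.6664j + 0.6664k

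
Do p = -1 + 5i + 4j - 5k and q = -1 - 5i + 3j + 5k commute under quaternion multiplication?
No: pq = 39 + 35i - 7j + 35k ≠ 39 - 35i - 7j - 35k = qp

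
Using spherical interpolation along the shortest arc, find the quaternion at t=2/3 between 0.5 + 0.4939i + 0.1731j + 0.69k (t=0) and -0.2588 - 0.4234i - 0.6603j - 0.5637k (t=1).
0.3529 + 0.4639i + 0.5145j + 0.629k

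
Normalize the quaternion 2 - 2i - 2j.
0.5774 - 0.5774i - 0.5774j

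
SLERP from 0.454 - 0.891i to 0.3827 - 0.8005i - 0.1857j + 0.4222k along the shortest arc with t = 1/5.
0.4478 - 0.889i - 0.0385j + 0.0876k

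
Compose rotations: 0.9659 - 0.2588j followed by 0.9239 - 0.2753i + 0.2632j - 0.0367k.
0.9605 - 0.2754i + 0.0151j + 0.0358k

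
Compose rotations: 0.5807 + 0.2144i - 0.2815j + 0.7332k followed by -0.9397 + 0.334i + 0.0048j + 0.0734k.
-0.6698 + 0.0167i + 0.0382j - 0.7414k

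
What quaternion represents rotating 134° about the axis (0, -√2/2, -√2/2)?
0.3907 - 0.6509j - 0.6509k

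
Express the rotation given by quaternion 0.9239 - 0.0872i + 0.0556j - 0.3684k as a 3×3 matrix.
[[0.7224, 0.671, 0.167], [-0.6904, 0.7134, 0.1202], [-0.0385, -0.2021, 0.9786]]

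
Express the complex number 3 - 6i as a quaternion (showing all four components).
3 - 6i + 0j + 0k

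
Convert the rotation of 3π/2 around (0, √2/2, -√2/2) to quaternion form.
-0.7071 + 0.5j - 0.5k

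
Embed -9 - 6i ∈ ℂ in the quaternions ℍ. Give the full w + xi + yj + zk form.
-9 - 6i + 0j + 0k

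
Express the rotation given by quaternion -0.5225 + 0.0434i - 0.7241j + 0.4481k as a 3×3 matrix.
[[-0.4502, 0.4054, 0.7956], [-0.5311, 0.5946, -0.6036], [-0.7178, -0.6943, -0.0524]]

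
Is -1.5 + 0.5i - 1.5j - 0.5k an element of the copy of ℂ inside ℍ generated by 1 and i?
No. The quaternion -1.5 + 0.5i - 1.5j - 0.5k has j-coefficient y = -1.5 and k-coefficient z = -0.5, not both zero, so it does not lie in the complex subalgebra spanned by 1 and i.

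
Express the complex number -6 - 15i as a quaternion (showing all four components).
-6 - 15i + 0j + 0k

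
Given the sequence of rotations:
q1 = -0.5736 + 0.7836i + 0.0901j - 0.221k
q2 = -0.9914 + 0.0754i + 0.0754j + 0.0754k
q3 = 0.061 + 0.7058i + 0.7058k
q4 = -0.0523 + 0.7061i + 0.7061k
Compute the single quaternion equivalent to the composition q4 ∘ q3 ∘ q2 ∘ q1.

q2 · q1 = 0.5195 - 0.8436i - 0.0568j + 0.1236k
q3 · q2 · q1 = 0.5399 + 0.3553i - 0.6861j + 0.3341k
q4 · q3 · q2 · q1 = -0.515 + 0.8471i + 0.0509j - 0.1207k
-0.515 + 0.8471i + 0.0509j - 0.1207k


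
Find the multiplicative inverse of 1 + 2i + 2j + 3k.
0.0556 - 0.1111i - 0.1111j - 0.1667k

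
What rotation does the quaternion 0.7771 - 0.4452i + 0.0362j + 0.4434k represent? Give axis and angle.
axis = (-0.7074, 0.0575, 0.7045), θ = 78°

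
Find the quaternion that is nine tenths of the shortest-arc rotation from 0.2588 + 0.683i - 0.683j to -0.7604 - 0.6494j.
-0.6931 + 0.0929i - 0.7148j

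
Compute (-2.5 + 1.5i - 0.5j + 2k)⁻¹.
-0.1961 - 0.1176i + 0.0392j - 0.1569k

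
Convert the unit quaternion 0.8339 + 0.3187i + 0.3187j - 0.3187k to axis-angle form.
axis = (√3/3, √3/3, -√3/3), θ = 67°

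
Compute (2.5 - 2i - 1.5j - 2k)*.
2.5 + 2i + 1.5j + 2k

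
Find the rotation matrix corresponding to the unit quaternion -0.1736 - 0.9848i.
[[1, 0, 0], [0, -0.9397, -0.3419], [0, 0.3419, -0.9397]]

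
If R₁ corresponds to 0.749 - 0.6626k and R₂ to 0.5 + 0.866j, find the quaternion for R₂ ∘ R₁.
0.3745 - 0.5738i + 0.6486j - 0.3313k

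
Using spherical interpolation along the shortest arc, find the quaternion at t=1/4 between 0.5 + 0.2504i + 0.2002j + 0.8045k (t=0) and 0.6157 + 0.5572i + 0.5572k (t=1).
0.5401 + 0.3348i + 0.1525j + 0.7569k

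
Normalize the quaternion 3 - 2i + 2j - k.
0.7071 - 0.4714i + 0.4714j - 0.2357k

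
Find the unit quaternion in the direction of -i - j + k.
-0.5774i - 0.5774j + 0.5774k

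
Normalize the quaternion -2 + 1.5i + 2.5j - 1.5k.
-0.5208 + 0.3906i + 0.6509j - 0.3906k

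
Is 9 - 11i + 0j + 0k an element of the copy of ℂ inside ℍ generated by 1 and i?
Yes. The quaternion 9 - 11i has j- and k-coefficients y = z = 0, so it lies in the complex subalgebra spanned by 1 and i.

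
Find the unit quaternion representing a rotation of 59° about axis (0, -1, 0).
0.8704 - 0.4924j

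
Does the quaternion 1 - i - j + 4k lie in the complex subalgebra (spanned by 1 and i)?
No. The quaternion 1 - i - j + 4k has j-coefficient y = -1 and k-coefficient z = 4, not both zero, so it does not lie in the complex subalgebra spanned by 1 and i.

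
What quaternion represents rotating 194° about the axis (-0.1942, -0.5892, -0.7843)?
-0.1219 - 0.1928i - 0.5848j - 0.7785k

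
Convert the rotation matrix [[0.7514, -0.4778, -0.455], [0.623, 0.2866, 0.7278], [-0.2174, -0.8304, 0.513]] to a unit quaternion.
0.7986 - 0.4878i - 0.0744j + 0.3446k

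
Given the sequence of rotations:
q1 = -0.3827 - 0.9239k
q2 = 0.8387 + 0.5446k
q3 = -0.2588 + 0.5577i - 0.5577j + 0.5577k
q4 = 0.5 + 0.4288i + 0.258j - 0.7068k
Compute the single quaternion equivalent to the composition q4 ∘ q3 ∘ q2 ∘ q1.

q2 · q1 = 0.1822 - 0.9833k
q3 · q2 · q1 = 0.5012 + 0.65i + 0.4468j + 0.3561k
q4 · q3 · q2 · q1 = 0.1083 + 0.9476i - 0.2594j - 0.1523k
0.1083 + 0.9476i - 0.2594j - 0.1523k


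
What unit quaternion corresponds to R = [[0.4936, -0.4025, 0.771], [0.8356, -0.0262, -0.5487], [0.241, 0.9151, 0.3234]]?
0.6691 + 0.5469i + 0.198j + 0.4626k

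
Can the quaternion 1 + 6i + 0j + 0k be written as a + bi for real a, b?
Yes. The quaternion 1 + 6i has j- and k-coefficients y = z = 0, so it lies in the complex subalgebra spanned by 1 and i.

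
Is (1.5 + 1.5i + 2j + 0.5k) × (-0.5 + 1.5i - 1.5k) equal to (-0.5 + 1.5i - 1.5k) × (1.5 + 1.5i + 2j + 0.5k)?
No: pq = -2.25 - 1.5i + 2j - 5.5k ≠ -2.25 + 4.5i - 4j + 0.5k = qp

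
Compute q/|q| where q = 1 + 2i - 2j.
0.3333 + 0.6667i - 0.6667j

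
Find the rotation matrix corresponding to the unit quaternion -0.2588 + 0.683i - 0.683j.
[[0.067, -0.933, 0.3535], [-0.933, 0.067, 0.3535], [-0.3535, -0.3535, -0.866]]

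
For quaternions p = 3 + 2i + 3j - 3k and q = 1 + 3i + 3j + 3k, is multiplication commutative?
No: pq = -3 + 29i - 3j + 3k ≠ -3 - 7i + 27j + 9k = qp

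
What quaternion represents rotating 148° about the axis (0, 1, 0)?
0.2756 + 0.9613j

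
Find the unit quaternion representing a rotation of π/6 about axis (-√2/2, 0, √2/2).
0.9659 - 0.183i + 0.183k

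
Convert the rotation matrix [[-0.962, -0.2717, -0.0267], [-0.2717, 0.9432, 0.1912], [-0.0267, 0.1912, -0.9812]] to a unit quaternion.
-0.1378i + 0.9857j + 0.097k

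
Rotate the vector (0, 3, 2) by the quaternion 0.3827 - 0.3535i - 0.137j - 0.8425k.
(3.207, -1.006, 1.306)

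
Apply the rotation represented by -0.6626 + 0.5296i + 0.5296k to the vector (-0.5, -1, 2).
(0.201, 1.876, 1.299)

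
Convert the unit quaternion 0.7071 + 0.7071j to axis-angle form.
axis = (0, 1, 0), θ = π/2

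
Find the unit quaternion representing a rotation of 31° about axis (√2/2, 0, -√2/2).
0.9636 + 0.189i - 0.189k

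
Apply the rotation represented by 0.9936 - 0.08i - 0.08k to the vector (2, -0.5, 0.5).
(1.901, -0.726, 0.599)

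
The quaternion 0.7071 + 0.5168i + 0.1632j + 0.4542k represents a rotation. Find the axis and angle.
axis = (0.7309, 0.2308, 0.6423), θ = π/2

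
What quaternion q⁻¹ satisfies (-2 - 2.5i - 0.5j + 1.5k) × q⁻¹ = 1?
-0.1569 + 0.1961i + 0.0392j - 0.1176k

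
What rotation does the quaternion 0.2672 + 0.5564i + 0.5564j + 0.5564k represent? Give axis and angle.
axis = (√3/3, √3/3, √3/3), θ = 149°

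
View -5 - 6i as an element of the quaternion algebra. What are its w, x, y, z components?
-5 - 6i + 0j + 0k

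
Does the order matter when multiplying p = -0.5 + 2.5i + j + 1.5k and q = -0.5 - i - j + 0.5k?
Yes: pq = 3 + 1.25i - 2.75j - 2.5k ≠ 3 - 2.75i + 2.75j + 0.5k = qp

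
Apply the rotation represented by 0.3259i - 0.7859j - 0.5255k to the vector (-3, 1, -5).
(3.563, -2.358, 4.092)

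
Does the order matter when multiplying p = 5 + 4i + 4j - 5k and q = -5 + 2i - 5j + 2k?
Yes: pq = -3 - 27i - 63j + 7k ≠ -3 + 7i - 27j + 63k = qp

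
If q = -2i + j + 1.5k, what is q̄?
2i - j - 1.5k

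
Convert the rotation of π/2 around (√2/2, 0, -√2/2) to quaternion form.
0.7071 + 0.5i - 0.5k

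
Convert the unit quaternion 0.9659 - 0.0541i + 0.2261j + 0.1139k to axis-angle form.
axis = (-0.209, 0.8734, 0.44), θ = π/6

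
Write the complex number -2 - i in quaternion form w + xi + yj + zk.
-2 - i + 0j + 0k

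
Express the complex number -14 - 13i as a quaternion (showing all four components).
-14 - 13i + 0j + 0k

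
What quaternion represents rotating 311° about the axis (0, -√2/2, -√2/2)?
-0.91 - 0.2932j - 0.2932k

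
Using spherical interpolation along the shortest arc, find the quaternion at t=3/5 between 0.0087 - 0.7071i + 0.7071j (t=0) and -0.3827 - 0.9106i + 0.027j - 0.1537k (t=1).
-0.2448 - 0.9057i + 0.3315j - 0.0999k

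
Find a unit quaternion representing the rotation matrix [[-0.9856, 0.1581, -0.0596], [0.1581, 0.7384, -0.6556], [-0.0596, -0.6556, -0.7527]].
0.0848i + 0.9323j - 0.3516k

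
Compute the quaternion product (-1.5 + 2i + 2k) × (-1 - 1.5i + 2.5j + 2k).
0.5 - 4.75i - 10.75j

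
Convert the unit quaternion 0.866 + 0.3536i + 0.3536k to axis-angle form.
axis = (√2/2, 0, √2/2), θ = π/3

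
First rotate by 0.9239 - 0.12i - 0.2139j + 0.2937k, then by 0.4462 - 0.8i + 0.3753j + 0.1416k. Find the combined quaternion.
0.3549 - 0.6522i + 0.4693j + 0.478k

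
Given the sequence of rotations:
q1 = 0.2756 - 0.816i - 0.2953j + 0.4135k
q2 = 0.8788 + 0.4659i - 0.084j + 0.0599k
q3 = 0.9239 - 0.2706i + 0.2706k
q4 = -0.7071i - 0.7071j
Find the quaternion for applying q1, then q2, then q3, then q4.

q2 · q1 = 0.5728 - 0.6057i - 0.5242j + 0.1738k
q3 · q2 · q1 = 0.3183 - 0.5728i - 0.6012j + 0.4574k
q4 · q3 · q2 · q1 = -0.8301 - 0.5485i + 0.0984j + 0.0201k
-0.8301 - 0.5485i + 0.0984j + 0.0201k


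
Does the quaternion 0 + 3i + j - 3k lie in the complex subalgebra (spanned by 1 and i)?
No. The quaternion 3i + j - 3k has j-coefficient y = 1 and k-coefficient z = -3, not both zero, so it does not lie in the complex subalgebra spanned by 1 and i.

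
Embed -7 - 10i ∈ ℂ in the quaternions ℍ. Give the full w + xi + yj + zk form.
-7 - 10i + 0j + 0k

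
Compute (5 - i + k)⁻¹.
0.1852 + 0.037i - 0.037k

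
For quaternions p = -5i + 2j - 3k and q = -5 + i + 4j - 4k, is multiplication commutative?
No: pq = -15 + 29i - 33j - 7k ≠ -15 + 21i + 13j + 37k = qp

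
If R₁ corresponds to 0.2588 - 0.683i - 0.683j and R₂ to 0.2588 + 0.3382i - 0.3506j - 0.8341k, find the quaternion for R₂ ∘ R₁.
0.0585 - 0.6589i + 0.3022j - 0.6863k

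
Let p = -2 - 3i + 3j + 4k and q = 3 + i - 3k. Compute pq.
9 - 20i + 4j + 15k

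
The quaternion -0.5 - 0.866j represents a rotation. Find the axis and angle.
axis = (0, -1, 0), θ = 4π/3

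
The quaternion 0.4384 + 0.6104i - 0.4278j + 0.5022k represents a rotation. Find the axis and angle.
axis = (0.6791, -0.476, 0.5588), θ = 128°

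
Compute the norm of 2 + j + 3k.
√14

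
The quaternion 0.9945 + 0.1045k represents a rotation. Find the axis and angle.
axis = (0, 0, 1), θ = 12°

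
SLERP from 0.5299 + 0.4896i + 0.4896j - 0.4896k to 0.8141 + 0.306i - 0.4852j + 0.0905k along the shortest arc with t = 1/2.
0.8337 + 0.4935i + 0.0027j - 0.2476k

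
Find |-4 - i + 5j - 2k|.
√46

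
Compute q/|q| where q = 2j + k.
0.8944j + 0.4472k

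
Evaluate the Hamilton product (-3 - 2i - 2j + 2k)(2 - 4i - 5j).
-24 + 18i + 3j + 6k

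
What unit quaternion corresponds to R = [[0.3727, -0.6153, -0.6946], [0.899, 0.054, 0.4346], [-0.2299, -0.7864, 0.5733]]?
0.7071 - 0.4317i - 0.1643j + 0.5354k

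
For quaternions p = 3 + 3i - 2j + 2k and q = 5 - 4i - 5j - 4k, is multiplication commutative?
No: pq = 25 + 21i - 21j - 25k ≠ 25 - 15i - 29j + 21k = qp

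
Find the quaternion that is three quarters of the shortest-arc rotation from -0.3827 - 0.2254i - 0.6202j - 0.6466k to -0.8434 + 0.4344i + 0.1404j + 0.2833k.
0.626 - 0.4798i - 0.359j - 0.499k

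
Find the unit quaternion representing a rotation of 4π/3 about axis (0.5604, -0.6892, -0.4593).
-0.5 + 0.4853i - 0.5969j - 0.3978k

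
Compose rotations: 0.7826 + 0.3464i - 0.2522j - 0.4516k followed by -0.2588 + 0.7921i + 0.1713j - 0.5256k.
-0.6711 + 0.3203i + 0.375j - 0.5536k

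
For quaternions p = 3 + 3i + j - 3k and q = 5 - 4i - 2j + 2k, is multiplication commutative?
No: pq = 35 - i + 5j - 11k ≠ 35 + 7i - 7j - 7k = qp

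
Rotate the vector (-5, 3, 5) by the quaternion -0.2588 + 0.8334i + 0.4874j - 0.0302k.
(-1.738, -3.303, -6.713)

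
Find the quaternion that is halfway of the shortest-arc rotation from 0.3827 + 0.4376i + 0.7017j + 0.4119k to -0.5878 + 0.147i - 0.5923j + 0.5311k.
0.589 + 0.1764i + 0.7853j - 0.0723k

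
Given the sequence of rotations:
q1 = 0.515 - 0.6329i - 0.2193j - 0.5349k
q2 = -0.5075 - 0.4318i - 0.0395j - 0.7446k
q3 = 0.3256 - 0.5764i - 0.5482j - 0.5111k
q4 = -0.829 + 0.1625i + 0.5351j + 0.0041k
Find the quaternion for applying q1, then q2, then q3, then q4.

q2 · q1 = -0.9416 - 0.0433i + 0.3312j - 0.0423k
q3 · q2 · q1 = -0.1716 + 0.7211i + 0.6218j + 0.2528k
q4 · q3 · q2 · q1 = -0.3087 - 0.493i - 0.6454j - 0.4951k
-0.3087 - 0.493i - 0.6454j - 0.4951k


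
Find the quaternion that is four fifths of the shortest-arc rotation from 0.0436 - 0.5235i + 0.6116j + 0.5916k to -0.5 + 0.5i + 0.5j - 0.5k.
0.4586 - 0.5862i - 0.2843j + 0.6043k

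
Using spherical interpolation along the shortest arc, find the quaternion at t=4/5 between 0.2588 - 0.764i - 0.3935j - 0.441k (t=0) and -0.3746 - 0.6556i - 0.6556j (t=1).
-0.2552 - 0.7205i - 0.6371j - 0.0992k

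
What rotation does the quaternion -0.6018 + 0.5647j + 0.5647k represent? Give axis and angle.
axis = (0, √2/2, √2/2), θ = 254°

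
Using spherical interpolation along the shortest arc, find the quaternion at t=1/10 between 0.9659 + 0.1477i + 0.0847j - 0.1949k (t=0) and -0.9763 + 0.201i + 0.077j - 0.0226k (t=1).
0.9758 + 0.113i + 0.0688j - 0.1742k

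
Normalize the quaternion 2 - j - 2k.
0.6667 - 0.3333j - 0.6667k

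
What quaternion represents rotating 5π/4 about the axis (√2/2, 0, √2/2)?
-0.3827 + 0.6533i + 0.6533k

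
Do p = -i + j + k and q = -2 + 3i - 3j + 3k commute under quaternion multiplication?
No: pq = 3 + 8i + 4j - 2k ≠ 3 - 4i - 8j - 2k = qp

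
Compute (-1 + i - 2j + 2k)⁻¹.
-0.1 - 0.1i + 0.2j - 0.2k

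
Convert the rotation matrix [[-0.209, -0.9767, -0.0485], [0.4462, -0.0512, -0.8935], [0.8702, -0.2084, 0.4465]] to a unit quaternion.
0.5446 + 0.3145i - 0.4217j + 0.6532k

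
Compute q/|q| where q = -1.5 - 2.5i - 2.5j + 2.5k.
-0.3273 - 0.5455i - 0.5455j + 0.5455k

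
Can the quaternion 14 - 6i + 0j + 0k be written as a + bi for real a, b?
Yes. The quaternion 14 - 6i has j- and k-coefficients y = z = 0, so it lies in the complex subalgebra spanned by 1 and i.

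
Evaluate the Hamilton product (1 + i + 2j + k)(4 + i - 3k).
6 - i + 12j - k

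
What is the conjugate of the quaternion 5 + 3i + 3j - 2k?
5 - 3i - 3j + 2k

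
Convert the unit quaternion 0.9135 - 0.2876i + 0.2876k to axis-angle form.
axis = (-√2/2, 0, √2/2), θ = 48°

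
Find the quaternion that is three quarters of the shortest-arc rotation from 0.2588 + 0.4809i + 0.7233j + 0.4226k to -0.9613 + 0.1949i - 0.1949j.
0.9048 - 0.0091i + 0.4027j + 0.1382k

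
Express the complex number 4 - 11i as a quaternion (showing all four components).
4 - 11i + 0j + 0k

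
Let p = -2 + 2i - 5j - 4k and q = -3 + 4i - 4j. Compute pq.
-22 - 30i + 7j + 24k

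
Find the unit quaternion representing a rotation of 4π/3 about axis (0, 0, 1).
-0.5 + 0.866k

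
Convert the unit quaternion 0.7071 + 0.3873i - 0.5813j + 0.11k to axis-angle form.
axis = (0.5477, -0.8221, 0.1556), θ = π/2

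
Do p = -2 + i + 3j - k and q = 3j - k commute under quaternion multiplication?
No: pq = -10 - 5j + 5k ≠ -10 - 7j - k = qp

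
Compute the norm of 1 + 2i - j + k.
√7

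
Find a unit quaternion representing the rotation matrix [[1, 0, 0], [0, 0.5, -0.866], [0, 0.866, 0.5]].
0.866 + 0.5i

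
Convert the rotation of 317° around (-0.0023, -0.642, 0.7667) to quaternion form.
-0.9304 - 0.0008i - 0.2353j + 0.281k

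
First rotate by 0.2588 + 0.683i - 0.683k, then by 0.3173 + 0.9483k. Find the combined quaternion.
0.7298 + 0.2167i + 0.6477j + 0.0287k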